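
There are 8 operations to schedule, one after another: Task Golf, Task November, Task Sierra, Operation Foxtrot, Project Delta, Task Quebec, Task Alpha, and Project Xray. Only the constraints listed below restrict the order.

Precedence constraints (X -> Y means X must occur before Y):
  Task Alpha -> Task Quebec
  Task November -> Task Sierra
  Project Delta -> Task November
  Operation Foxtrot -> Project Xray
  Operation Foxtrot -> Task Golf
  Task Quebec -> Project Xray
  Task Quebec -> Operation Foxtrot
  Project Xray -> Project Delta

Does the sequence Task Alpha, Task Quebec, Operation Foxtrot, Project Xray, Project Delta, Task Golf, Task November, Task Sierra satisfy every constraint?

Yes

Every stated constraint is respected: Operation Foxtrot sits at position 3, ahead of Task Golf at position 6, and each of the other listed pairs likewise has the predecessor earlier in the sequence.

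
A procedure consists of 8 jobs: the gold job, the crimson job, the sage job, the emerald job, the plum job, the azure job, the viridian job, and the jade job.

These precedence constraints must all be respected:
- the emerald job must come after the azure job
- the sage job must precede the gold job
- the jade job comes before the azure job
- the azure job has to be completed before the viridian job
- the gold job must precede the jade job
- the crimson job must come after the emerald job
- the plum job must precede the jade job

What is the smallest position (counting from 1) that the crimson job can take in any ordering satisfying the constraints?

Working backwards through the constraints from the crimson job, its full set of required predecessors is the gold job, the sage job, the emerald job, the plum job, the azure job, the jade job — 6 of them.
So at minimum 6 jobs come before the crimson job, putting the crimson job no earlier than position 7. That position is achievable by scheduling exactly those predecessors first.

7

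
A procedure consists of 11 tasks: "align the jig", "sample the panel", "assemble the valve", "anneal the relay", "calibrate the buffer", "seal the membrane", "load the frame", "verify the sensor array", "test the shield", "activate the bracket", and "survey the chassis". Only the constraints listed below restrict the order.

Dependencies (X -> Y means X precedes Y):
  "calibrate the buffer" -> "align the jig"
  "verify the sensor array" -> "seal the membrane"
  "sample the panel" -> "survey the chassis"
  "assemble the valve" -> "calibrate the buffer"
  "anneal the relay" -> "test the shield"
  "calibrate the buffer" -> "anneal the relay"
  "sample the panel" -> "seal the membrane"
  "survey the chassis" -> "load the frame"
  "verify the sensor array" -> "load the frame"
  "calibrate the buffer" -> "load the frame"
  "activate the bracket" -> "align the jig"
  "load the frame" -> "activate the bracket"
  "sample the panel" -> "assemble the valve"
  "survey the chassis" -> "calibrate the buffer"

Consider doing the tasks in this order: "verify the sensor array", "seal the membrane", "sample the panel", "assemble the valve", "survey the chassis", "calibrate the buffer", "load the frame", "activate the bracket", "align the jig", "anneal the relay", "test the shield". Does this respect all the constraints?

No

Here "sample the panel" comes after "seal the membrane".
Since "sample the panel" is required before "seal the membrane", the ordering is invalid.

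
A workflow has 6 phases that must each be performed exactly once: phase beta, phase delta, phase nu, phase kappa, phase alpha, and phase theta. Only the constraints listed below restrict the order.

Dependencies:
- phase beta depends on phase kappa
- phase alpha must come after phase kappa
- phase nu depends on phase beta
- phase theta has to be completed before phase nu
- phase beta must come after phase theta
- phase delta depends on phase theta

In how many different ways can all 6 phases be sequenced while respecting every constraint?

2 phases have no prerequisites (phase kappa, phase theta), so any of them could come first.
Enumerating by repeatedly choosing an available phase (one whose prerequisites are all placed) gives 30 distinct complete orderings.

30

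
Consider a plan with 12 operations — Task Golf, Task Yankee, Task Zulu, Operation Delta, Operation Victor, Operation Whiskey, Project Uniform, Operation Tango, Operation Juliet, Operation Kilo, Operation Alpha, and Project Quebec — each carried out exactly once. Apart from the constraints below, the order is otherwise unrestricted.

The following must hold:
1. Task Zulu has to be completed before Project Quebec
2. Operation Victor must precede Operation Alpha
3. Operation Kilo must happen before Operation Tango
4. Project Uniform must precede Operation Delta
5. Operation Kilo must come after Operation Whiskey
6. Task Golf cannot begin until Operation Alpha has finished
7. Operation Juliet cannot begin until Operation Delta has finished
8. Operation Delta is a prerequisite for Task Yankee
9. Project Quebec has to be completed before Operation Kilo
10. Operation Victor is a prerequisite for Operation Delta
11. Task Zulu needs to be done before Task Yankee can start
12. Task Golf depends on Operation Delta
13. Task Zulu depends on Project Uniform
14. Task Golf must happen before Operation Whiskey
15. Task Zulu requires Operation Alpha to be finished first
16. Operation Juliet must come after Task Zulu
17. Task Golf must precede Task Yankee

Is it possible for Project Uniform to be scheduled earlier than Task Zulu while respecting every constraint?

Yes

Every valid ordering already has Project Uniform before Task Zulu (the constraints require it), so in particular at least one does.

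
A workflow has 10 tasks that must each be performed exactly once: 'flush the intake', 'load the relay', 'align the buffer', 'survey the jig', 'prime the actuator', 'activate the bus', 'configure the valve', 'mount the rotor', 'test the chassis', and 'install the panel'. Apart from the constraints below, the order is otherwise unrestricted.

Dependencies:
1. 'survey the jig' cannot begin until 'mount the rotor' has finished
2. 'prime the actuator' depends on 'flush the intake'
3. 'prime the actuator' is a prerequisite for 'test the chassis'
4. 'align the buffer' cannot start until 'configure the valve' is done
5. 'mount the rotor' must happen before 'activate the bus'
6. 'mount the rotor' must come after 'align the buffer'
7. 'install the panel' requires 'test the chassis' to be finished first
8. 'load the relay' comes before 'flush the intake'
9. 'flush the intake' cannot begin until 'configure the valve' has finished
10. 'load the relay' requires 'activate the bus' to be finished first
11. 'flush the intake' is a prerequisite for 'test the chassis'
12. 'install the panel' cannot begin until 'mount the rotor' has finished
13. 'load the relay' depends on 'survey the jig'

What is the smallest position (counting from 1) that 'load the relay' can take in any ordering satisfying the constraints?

Working backwards through the constraints from 'load the relay', its full set of required predecessors is 'align the buffer', 'survey the jig', 'activate the bus', 'configure the valve', 'mount the rotor' — 5 of them.
So at minimum 5 tasks come before 'load the relay', putting 'load the relay' no earlier than position 6. That position is achievable by scheduling exactly those predecessors first.

6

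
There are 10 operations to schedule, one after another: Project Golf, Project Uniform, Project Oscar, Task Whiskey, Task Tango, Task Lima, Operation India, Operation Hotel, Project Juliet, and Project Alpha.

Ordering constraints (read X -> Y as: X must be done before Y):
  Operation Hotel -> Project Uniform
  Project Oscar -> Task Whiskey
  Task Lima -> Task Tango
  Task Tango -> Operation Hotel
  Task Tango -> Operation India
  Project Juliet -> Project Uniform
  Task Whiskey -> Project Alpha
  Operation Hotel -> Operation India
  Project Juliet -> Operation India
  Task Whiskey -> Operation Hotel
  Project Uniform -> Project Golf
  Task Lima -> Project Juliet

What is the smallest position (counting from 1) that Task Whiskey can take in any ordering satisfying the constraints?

2

Working backwards through the constraints from Task Whiskey, its only required predecessor is Project Oscar.
With 1 mandatory predecessor, the earliest Task Whiskey can sit is position 1+1 = 2, and placing just that one first achieves it.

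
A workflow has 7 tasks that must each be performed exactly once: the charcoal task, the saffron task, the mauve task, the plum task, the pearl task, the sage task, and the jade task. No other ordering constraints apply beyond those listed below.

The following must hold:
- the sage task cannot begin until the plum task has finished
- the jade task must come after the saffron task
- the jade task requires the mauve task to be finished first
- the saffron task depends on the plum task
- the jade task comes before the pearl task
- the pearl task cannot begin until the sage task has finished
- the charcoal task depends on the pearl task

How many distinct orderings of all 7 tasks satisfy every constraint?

2 tasks have no prerequisites (the mauve task, the plum task), so any of them could come first.
Counting all ways to extend the partial order to a total order gives 11.

11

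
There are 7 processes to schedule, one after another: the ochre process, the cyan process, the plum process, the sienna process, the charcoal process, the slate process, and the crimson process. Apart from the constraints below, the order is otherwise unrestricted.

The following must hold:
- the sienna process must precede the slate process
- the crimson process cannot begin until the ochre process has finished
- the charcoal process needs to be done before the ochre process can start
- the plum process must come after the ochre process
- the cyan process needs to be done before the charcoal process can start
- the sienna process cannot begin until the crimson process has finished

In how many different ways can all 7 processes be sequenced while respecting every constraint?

4

Only the cyan process has no prerequisites, so it must go first.
Counting all ways to extend the partial order to a total order gives 4.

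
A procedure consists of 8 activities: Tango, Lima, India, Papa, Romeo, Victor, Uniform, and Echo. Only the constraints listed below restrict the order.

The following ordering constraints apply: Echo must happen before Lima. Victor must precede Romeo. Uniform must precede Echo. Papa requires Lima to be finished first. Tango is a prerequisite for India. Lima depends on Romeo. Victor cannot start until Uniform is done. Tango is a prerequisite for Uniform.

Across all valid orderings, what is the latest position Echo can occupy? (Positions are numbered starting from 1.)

6

Every activity that must follow Echo has to come after it. Tracing all chains starting from Echo, those activities are: Lima, Papa — 2 in total.
With 2 mandatory successors out of 8 activities total, the latest slot for Echo is 8−2 = 6, and it's reachable by doing all non-successors before Echo.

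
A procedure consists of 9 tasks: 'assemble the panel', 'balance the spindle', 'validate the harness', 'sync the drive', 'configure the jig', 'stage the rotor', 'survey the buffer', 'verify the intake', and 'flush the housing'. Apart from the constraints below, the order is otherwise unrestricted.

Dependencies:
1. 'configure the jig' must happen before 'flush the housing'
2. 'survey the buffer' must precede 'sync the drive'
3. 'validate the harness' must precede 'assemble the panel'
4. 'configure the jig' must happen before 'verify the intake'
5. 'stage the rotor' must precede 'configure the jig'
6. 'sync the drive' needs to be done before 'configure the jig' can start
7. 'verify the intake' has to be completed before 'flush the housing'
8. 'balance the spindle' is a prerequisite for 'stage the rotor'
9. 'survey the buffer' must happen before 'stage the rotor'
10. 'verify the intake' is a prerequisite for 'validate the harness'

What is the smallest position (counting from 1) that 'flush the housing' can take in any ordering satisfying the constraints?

The tasks that are forced before 'flush the housing', directly or transitively, are 'balance the spindle', 'sync the drive', 'configure the jig', 'stage the rotor', 'survey the buffer', 'verify the intake'. That's 6 tasks.
So at minimum 6 tasks come before 'flush the housing', putting 'flush the housing' no earlier than position 7. That position is achievable by scheduling exactly those predecessors first.

7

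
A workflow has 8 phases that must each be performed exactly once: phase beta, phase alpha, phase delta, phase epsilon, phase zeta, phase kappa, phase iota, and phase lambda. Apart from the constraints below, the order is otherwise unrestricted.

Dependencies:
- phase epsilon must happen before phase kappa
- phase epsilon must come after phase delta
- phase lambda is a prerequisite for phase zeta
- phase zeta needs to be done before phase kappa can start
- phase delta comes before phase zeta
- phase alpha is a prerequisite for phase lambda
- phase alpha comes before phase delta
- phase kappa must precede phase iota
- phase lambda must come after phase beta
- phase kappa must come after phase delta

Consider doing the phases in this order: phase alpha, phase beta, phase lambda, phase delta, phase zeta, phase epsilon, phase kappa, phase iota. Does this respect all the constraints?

Checking each listed constraint against this order: for instance, phase delta is in position 4 and phase kappa in position 7, so that constraint holds — and the remaining constraints check out the same way.

Yes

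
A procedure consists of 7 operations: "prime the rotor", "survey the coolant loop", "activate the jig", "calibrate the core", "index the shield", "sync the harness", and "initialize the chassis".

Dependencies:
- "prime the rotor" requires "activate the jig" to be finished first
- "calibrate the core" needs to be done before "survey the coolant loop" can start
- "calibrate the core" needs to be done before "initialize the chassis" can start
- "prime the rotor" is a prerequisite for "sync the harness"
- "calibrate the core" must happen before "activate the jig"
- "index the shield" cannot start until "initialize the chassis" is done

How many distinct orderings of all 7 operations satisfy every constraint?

60

Only "calibrate the core" has no prerequisites, so it must go first.
Counting all ways to extend the partial order to a total order gives 60.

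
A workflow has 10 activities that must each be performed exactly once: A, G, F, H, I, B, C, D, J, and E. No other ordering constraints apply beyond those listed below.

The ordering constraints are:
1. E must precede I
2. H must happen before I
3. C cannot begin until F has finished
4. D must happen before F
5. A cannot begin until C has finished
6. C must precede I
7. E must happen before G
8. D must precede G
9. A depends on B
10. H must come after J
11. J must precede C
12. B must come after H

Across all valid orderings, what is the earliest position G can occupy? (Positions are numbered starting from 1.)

Every activity that must precede G has to come before it. Tracing all chains that end at G, those activities are: D, E — 2 in total.
With 2 mandatory predecessors, the earliest G can sit is position 2+1 = 3, and placing just those 2 first achieves it.

3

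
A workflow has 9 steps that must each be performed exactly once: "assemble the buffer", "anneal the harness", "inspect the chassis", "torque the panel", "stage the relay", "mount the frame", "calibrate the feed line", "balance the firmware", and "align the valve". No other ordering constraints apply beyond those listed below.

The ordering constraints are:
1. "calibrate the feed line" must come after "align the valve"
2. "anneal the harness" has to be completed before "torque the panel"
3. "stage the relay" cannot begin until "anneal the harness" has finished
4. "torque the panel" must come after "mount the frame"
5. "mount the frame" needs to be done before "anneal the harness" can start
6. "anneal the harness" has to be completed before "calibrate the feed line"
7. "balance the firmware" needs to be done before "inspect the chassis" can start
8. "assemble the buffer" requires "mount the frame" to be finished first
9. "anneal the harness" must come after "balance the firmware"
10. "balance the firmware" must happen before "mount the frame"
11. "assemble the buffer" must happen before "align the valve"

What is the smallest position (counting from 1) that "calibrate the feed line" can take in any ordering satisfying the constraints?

6

The steps that are forced before "calibrate the feed line", directly or transitively, are "assemble the buffer", "anneal the harness", "mount the frame", "balance the firmware", "align the valve". That's 5 steps.
So at minimum 5 steps come before "calibrate the feed line", putting "calibrate the feed line" no earlier than position 6. That position is achievable by scheduling exactly those predecessors first.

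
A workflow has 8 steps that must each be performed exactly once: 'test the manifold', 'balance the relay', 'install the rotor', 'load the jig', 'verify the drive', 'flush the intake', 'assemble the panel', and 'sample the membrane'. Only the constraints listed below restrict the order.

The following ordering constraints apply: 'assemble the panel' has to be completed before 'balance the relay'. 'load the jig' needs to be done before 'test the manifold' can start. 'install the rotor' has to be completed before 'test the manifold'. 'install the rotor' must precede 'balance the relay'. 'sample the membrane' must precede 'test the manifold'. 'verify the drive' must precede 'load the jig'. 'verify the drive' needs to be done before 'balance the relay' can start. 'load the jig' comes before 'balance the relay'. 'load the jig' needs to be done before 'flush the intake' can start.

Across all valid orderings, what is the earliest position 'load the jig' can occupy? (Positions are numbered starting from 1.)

2

Working backwards through the constraints from 'load the jig', its only required predecessor is 'verify the drive'.
So at minimum 1 step comes before 'load the jig', putting 'load the jig' no earlier than position 2. That position is achievable by scheduling exactly that predecessor first.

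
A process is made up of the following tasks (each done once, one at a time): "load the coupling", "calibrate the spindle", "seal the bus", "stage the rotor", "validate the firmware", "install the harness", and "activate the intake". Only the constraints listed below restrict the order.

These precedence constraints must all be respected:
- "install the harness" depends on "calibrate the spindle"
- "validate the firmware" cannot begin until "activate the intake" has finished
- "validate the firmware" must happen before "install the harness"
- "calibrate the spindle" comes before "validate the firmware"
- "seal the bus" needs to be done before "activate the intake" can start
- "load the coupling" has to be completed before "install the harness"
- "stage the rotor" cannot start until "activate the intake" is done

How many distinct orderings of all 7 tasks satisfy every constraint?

The tasks with no prerequisites are "load the coupling", "calibrate the spindle", "seal the bus"; any of them can be placed first.
Enumerating by repeatedly choosing an available task (one whose prerequisites are all placed) gives 57 distinct complete orderings.

57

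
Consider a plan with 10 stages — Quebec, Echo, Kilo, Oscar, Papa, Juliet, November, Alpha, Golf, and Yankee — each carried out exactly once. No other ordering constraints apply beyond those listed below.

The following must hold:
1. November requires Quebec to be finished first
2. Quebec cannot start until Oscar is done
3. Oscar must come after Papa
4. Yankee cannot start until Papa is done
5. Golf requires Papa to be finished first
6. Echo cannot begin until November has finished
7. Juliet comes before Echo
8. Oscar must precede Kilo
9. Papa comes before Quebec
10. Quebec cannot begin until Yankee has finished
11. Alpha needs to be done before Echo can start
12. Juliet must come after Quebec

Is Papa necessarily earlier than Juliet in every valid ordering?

Yes

Tracing the constraints gives a chain: Papa → Quebec → Juliet.
So Papa must precede Juliet in any valid ordering.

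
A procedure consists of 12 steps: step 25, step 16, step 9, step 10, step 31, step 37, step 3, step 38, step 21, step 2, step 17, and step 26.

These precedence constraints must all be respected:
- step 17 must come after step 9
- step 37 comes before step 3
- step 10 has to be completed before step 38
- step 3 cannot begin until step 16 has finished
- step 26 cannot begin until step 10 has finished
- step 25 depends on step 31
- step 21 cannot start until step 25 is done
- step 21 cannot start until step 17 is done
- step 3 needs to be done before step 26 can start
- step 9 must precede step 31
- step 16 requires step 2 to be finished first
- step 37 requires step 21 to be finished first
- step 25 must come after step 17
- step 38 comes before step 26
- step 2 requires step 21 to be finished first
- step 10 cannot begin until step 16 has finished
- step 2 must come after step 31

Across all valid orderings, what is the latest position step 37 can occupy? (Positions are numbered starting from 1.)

10

The steps that are forced after step 37, directly or by a chain of constraints, are step 3, step 26. That's 2 steps.
So at least 2 steps follow step 37, putting step 37 no later than position 10. That position is achievable by scheduling everything else first.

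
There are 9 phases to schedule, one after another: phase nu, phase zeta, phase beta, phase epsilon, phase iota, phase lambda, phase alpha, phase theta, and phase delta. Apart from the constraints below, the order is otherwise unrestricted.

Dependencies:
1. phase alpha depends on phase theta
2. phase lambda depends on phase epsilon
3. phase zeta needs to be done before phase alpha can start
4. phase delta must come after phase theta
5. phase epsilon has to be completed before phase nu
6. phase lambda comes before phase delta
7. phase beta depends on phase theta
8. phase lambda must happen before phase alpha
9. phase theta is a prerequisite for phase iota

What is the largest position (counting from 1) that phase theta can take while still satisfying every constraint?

Following every chain forward from phase theta, the phases that must come later are phase beta, phase iota, phase alpha, phase delta — 4 of them.
So at least 4 phases follow phase theta, putting phase theta no later than position 5. That position is achievable by scheduling everything else first.

5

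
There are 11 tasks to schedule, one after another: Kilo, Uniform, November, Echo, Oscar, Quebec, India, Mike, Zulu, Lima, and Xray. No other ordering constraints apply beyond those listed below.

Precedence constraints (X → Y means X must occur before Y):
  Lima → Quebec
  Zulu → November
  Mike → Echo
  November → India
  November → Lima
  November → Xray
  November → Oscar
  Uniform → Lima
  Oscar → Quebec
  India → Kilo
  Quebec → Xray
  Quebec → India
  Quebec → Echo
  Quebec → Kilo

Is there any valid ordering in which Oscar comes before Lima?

No chain of constraints runs from Lima to Oscar, so Lima is not required to come first.
So a valid ordering placing Oscar earlier than Lima exists.

Yes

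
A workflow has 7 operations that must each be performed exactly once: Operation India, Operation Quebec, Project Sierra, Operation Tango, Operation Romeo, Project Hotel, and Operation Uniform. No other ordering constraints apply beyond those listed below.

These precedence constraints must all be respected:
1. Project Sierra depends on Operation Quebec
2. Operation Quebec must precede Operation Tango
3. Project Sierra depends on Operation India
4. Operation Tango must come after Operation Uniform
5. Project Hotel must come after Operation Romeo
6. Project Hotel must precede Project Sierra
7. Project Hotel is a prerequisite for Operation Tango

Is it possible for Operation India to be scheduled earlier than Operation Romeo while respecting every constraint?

Yes

No chain of constraints runs from Operation Romeo to Operation India, so Operation Romeo is not required to come first.
So a valid ordering placing Operation India earlier than Operation Romeo exists.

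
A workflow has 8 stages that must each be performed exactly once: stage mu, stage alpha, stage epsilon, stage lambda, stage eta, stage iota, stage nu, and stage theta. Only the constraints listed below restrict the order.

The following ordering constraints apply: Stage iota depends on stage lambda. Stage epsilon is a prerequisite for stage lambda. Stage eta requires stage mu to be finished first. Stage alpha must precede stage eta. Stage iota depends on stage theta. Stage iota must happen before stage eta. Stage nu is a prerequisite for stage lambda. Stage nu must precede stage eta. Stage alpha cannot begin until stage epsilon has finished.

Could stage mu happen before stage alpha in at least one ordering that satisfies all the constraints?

Nothing in the constraints forces stage alpha before stage mu — there is no chain from stage alpha to stage mu.
That means at least one valid schedule has stage mu before stage alpha.

Yes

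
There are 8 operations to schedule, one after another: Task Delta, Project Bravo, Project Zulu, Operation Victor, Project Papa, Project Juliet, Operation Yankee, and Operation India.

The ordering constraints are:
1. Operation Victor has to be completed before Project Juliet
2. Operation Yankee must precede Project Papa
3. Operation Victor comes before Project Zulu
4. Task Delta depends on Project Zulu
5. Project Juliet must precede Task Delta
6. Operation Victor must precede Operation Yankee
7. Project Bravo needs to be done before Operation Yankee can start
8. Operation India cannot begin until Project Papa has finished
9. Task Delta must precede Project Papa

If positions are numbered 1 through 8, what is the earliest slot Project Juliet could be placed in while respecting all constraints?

Working backwards through the constraints from Project Juliet, its only required predecessor is Operation Victor.
With 1 mandatory predecessor, the earliest Project Juliet can sit is position 1+1 = 2, and placing just that one first achieves it.

2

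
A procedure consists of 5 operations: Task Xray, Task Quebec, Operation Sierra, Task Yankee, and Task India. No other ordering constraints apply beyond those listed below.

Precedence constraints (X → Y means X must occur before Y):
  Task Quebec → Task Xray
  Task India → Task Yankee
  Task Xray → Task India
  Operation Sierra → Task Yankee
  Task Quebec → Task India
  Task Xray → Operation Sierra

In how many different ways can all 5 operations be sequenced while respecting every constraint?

Task Quebec is the only operation with nothing required before it, so every ordering starts there.
Counting all ways to extend the partial order to a total order gives 2.

2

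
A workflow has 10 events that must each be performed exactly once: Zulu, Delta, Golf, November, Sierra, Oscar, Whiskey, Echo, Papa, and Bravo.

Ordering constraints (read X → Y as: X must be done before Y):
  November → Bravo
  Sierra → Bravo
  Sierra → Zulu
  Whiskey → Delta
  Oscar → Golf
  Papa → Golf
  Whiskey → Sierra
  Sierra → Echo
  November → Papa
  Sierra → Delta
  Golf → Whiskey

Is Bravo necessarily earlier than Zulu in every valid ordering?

No

Bravo and Zulu are not related by any chain of constraints.
There exist valid orderings with Zulu before Bravo, so Bravo is not required to come first.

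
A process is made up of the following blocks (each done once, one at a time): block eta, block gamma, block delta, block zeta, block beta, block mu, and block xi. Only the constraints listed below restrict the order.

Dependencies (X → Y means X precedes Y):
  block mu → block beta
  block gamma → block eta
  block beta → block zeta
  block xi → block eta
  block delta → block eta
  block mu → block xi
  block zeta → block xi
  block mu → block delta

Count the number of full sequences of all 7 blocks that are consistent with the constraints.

24

The blocks with no prerequisites are block gamma, block mu; any of them can be placed first.
Enumerating by repeatedly choosing an available block (one whose prerequisites are all placed) gives 24 distinct complete orderings.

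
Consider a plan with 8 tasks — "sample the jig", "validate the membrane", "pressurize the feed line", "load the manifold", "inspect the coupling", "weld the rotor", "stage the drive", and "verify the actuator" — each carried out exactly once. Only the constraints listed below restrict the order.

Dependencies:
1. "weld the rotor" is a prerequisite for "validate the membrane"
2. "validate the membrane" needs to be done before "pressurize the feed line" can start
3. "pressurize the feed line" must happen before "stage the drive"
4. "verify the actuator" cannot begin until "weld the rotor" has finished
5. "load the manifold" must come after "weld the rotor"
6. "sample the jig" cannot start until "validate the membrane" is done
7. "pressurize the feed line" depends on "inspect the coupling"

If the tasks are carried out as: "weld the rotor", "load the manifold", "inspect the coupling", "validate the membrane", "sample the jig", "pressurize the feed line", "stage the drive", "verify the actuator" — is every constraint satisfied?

Yes

Every stated constraint is respected: "weld the rotor" sits at position 1, ahead of "verify the actuator" at position 8, and each of the other listed pairs likewise has the predecessor earlier in the sequence.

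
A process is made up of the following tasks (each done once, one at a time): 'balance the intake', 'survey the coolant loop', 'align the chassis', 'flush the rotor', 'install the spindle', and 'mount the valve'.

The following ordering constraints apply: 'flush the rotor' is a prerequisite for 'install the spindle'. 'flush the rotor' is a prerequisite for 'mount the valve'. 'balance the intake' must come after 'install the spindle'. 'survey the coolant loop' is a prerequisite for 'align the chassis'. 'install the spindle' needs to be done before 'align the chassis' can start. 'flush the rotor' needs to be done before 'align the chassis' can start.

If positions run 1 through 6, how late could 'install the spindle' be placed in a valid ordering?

4

Every task that must follow 'install the spindle' has to come after it. Tracing all chains starting from 'install the spindle', those tasks are: 'balance the intake', 'align the chassis' — 2 in total.
So at least 2 tasks follow 'install the spindle', putting 'install the spindle' no later than position 4. That position is achievable by scheduling everything else first.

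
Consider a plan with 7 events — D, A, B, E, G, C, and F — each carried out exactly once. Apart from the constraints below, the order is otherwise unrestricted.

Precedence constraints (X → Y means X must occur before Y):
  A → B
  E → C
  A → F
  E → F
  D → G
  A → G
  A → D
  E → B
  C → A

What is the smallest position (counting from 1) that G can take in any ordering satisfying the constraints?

5

Every event that must precede G has to come before it. Tracing all chains that end at G, those events are: D, A, E, C — 4 in total.
With 4 mandatory predecessors, the earliest G can sit is position 4+1 = 5, and placing just those 4 first achieves it.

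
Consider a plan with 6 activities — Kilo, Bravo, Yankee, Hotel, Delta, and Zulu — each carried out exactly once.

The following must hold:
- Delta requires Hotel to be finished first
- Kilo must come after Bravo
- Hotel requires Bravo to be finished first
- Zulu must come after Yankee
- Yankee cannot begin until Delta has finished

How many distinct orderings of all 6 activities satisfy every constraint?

5

Only Bravo has no prerequisites, so it must go first.
Enumerating by repeatedly choosing an available activity (one whose prerequisites are all placed) gives 5 distinct complete orderings.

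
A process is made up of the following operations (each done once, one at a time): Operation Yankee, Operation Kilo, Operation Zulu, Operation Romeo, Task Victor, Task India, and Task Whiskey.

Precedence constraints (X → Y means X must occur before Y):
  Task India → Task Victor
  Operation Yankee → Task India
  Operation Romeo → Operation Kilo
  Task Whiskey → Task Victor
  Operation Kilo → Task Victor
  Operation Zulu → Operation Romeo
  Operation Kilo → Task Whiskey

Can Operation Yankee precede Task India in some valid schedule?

Every valid ordering already has Operation Yankee before Task India (the constraints require it), so in particular at least one does.

Yes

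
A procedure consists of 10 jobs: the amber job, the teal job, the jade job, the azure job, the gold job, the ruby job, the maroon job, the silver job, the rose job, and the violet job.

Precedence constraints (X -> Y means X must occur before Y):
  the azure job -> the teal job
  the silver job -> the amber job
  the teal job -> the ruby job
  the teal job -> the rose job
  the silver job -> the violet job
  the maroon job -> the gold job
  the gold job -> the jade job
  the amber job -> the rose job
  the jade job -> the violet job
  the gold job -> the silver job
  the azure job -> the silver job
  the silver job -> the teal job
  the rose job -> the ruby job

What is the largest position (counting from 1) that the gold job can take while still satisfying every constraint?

3

Every job that must follow the gold job has to come after it. Tracing all chains starting from the gold job, those jobs are: the amber job, the teal job, the jade job, the ruby job, the silver job, the rose job, the violet job — 7 in total.
With 7 mandatory successors out of 10 jobs total, the latest slot for the gold job is 10−7 = 3, and it's reachable by doing all non-successors before the gold job.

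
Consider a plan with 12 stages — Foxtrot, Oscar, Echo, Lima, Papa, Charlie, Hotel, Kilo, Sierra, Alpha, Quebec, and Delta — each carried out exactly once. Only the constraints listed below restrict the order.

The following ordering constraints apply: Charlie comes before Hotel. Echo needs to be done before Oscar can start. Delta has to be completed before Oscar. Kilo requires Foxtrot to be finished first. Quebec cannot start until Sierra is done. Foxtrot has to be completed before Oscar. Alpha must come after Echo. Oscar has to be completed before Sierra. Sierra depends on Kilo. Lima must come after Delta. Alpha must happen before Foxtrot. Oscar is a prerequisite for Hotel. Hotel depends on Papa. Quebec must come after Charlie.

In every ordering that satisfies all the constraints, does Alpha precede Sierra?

Yes

Following the dependencies: Alpha → Foxtrot → Oscar → Sierra.
Hence Alpha necessarily comes before Sierra.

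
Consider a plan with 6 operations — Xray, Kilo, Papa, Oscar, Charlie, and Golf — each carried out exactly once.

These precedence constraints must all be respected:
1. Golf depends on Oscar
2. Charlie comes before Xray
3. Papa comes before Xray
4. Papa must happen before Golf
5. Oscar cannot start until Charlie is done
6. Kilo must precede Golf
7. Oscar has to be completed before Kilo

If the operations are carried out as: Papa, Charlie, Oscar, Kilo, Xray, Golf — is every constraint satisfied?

Every stated constraint is respected: Papa sits at position 1, ahead of Golf at position 6, and each of the other listed pairs likewise has the predecessor earlier in the sequence.

Yes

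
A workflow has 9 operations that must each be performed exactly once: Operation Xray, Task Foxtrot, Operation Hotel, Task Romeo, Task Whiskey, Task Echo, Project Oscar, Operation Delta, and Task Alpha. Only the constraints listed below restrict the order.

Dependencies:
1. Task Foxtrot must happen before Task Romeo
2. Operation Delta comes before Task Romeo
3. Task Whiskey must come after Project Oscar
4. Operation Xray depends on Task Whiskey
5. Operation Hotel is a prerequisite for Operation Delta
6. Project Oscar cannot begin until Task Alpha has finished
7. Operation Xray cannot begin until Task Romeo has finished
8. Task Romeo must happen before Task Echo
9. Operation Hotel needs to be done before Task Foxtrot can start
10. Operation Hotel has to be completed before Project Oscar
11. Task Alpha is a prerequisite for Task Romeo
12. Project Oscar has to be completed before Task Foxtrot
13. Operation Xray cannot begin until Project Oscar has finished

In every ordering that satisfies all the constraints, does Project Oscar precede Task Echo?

Yes

Chaining the stated constraints: Project Oscar → Task Foxtrot → Task Romeo → Task Echo.
That forces Project Oscar before Task Echo in every valid schedule.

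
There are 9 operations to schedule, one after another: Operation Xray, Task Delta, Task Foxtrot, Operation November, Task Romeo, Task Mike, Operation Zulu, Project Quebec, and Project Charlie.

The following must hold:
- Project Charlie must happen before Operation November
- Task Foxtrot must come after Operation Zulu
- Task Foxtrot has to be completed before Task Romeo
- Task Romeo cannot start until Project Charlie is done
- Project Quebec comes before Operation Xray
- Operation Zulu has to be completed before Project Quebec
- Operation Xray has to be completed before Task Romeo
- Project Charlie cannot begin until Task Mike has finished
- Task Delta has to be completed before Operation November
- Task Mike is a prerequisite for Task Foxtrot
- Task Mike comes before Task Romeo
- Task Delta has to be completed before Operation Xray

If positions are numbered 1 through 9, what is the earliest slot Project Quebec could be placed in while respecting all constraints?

2

Working backwards through the constraints from Project Quebec, its only required predecessor is Operation Zulu.
With 1 mandatory predecessor, the earliest Project Quebec can sit is position 1+1 = 2, and placing just that one first achieves it.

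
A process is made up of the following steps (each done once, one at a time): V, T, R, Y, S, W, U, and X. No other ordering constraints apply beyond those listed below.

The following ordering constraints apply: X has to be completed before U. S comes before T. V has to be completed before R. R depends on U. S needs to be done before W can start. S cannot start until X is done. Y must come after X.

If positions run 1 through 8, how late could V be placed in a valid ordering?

The only step forced after V (directly or by a chain) is R.
So at least 1 step follows V, putting V no later than position 7. That position is achievable by scheduling everything else first.

7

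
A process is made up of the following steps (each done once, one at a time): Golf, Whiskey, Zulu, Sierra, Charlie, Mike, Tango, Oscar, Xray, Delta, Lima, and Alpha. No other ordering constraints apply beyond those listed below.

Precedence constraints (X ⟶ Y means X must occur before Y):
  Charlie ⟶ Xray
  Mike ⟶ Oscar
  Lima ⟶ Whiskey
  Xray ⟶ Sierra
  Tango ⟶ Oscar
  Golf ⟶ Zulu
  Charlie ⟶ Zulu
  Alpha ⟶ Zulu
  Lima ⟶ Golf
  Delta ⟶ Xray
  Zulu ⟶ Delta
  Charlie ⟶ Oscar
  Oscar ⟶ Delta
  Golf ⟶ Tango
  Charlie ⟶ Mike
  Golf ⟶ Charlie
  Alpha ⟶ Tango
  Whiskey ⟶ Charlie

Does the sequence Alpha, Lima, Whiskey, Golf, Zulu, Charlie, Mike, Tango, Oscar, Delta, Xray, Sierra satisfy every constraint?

No

In the proposed order, Zulu appears before Charlie.
That contradicts the constraint that Charlie must precede Zulu.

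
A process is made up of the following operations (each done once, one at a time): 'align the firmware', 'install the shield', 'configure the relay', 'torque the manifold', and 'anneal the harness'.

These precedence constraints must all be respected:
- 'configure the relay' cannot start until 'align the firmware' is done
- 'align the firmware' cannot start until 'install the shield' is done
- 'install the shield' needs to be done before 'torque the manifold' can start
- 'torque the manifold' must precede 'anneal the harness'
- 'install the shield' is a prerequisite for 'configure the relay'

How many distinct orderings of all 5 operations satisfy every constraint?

6

Only 'install the shield' has no prerequisites, so it must go first.
Systematically extending each partial ordering one operation at a time and counting, there are 6 complete orderings.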